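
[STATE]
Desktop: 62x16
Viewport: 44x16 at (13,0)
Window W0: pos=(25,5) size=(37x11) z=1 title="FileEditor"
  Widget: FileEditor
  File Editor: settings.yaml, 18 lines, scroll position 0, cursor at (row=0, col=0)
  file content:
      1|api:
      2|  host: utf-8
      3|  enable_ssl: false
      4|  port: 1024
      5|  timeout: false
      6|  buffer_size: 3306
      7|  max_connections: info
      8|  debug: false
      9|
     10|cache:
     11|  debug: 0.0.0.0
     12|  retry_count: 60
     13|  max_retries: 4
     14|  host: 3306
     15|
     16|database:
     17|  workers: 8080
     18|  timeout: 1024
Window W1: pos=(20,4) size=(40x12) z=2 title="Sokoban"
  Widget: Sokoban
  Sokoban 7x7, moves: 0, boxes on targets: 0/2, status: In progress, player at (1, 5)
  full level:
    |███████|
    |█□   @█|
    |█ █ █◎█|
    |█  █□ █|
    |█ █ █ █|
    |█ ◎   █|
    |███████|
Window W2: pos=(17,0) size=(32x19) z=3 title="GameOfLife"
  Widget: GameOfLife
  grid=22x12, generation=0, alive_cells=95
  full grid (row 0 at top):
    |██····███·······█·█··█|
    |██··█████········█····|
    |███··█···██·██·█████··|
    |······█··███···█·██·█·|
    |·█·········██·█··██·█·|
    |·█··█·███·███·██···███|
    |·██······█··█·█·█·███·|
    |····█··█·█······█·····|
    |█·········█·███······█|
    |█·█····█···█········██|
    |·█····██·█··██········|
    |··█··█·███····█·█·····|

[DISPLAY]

    ┏━━━━━━━━━━━━━━━━━━━━━━━━━━━━━━┓        
    ┃ GameOfLife                   ┃        
    ┠──────────────────────────────┨        
    ┃Gen: 0                        ┃        
    ┃██····███·······█·█··█        ┃━━━━━━━━
    ┃██··█████········█····        ┃        
    ┃███··█···██·██·█████··        ┃────────
    ┃······█··███···█·██·█·        ┃        
    ┃·█·········██·█··██·█·        ┃        
    ┃·█··█·███·███·██···███        ┃        
    ┃·██······█··█·█·█·███·        ┃        
    ┃····█··█·█······█·····        ┃        
    ┃█·········█·███······█        ┃        
    ┃█·█····█···█········██        ┃        
    ┃·█····██·█··██········        ┃        
    ┃··█··█·███····█·█·····        ┃━━━━━━━━


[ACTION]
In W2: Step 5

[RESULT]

    ┏━━━━━━━━━━━━━━━━━━━━━━━━━━━━━━┓        
    ┃ GameOfLife                   ┃        
    ┠──────────────────────────────┨        
    ┃Gen: 5                        ┃        
    ┃··············█·██····        ┃━━━━━━━━
    ┃·············█········        ┃        
    ┃············█···██····        ┃────────
    ┃····██··········█·····        ┃        
    ┃██·█········█·██··█···        ┃        
    ┃██··█·█·····█···█·██··        ┃        
    ┃██····█······██·█···█·        ┃        
    ┃·█············█···███·        ┃        
    ┃··█··········█·██··██·        ┃        
    ┃··█·········█·········        ┃        
    ┃··········█···········        ┃        
    ┃··········█·██········        ┃━━━━━━━━


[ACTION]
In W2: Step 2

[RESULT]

    ┏━━━━━━━━━━━━━━━━━━━━━━━━━━━━━━┓        
    ┃ GameOfLife                   ┃        
    ┠──────────────────────────────┨        
    ┃Gen: 7                        ┃        
    ┃······················        ┃━━━━━━━━
    ┃················█·····        ┃        
    ┃··············████····        ┃────────
    ┃·███··········█···█···        ┃        
    ┃·████·······█████·██··        ┃        
    ┃···██·······█···█·█·█·        ┃        
    ┃··█··········█·██···█·        ┃        
    ┃█··█············███·██        ┃        
    ┃█·█···········███·██··        ┃        
    ┃············█·········        ┃        
    ┃············█·········        ┃        
    ┃············█·········        ┃━━━━━━━━


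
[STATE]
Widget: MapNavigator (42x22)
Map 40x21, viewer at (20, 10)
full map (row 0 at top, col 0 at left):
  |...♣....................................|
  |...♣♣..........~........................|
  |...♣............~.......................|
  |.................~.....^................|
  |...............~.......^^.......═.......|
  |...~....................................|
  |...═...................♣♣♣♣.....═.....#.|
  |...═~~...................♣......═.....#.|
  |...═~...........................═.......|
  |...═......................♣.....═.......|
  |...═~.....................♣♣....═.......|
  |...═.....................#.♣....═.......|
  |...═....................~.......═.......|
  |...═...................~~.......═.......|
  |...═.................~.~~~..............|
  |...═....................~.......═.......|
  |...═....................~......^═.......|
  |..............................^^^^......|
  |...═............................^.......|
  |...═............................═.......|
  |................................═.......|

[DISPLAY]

                                          
 ...♣.................................... 
 ...♣♣..........~........................ 
 ...♣............~....................... 
 .................~.....^................ 
 ...............~.......^^.......═....... 
 ...~.................................... 
 ...═...................♣♣♣♣.....═.....#. 
 ...═~~...................♣......═.....#. 
 ...═~...........................═....... 
 ...═......................♣.....═....... 
 ...═~...............@.....♣♣....═....... 
 ...═.....................#.♣....═....... 
 ...═....................~.......═....... 
 ...═...................~~.......═....... 
 ...═.................~.~~~.............. 
 ...═....................~.......═....... 
 ...═....................~......^═....... 
 ..............................^^^^...... 
 ...═............................^....... 
 ...═............................═....... 
 ................................═....... 


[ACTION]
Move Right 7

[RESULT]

                                          
..................................        
.........~........................        
..........~.......................        
...........~.....^................        
.........~.......^^.......═.......        
..................................        
.................♣♣♣♣.....═.....#.        
...................♣......═.....#.        
..........................═.......        
....................♣.....═.......        
....................♣@....═.......        
...................#.♣....═.......        
..................~.......═.......        
.................~~.......═.......        
...............~.~~~..............        
..................~.......═.......        
..................~......^═.......        
........................^^^^......        
..........................^.......        
..........................═.......        
..........................═.......        


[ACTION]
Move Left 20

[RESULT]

                                          
              ...♣........................
              ...♣♣..........~............
              ...♣............~...........
              .................~.....^....
              ...............~.......^^...
              ...~........................
              ...═...................♣♣♣♣.
              ...═~~...................♣..
              ...═~.......................
              ...═......................♣.
              ...═~..@..................♣♣
              ...═.....................#.♣
              ...═....................~...
              ...═...................~~...
              ...═.................~.~~~..
              ...═....................~...
              ...═....................~...
              ............................
              ...═........................
              ...═........................
              ............................


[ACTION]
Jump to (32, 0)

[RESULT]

                                          
                                          
                                          
                                          
                                          
                                          
                                          
                                          
                                          
                                          
                                          
.....................@.......             
....~........................             
.....~.......................             
......~.....^................             
....~.......^^.......═.......             
.............................             
............♣♣♣♣.....═.....#.             
..............♣......═.....#.             
.....................═.......             
...............♣.....═.......             
...............♣♣....═.......             


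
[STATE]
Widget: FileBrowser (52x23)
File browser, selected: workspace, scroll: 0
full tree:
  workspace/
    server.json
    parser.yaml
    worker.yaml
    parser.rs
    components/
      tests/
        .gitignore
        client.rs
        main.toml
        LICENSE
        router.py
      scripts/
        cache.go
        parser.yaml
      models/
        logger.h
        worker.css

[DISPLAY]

> [-] workspace/                                    
    server.json                                     
    parser.yaml                                     
    worker.yaml                                     
    parser.rs                                       
    [+] components/                                 
                                                    
                                                    
                                                    
                                                    
                                                    
                                                    
                                                    
                                                    
                                                    
                                                    
                                                    
                                                    
                                                    
                                                    
                                                    
                                                    
                                                    


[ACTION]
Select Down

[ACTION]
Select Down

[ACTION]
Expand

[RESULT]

  [-] workspace/                                    
    server.json                                     
  > parser.yaml                                     
    worker.yaml                                     
    parser.rs                                       
    [+] components/                                 
                                                    
                                                    
                                                    
                                                    
                                                    
                                                    
                                                    
                                                    
                                                    
                                                    
                                                    
                                                    
                                                    
                                                    
                                                    
                                                    
                                                    


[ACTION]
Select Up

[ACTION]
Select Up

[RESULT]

> [-] workspace/                                    
    server.json                                     
    parser.yaml                                     
    worker.yaml                                     
    parser.rs                                       
    [+] components/                                 
                                                    
                                                    
                                                    
                                                    
                                                    
                                                    
                                                    
                                                    
                                                    
                                                    
                                                    
                                                    
                                                    
                                                    
                                                    
                                                    
                                                    


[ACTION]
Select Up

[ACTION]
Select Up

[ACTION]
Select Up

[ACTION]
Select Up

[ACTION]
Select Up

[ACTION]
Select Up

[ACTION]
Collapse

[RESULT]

> [+] workspace/                                    
                                                    
                                                    
                                                    
                                                    
                                                    
                                                    
                                                    
                                                    
                                                    
                                                    
                                                    
                                                    
                                                    
                                                    
                                                    
                                                    
                                                    
                                                    
                                                    
                                                    
                                                    
                                                    


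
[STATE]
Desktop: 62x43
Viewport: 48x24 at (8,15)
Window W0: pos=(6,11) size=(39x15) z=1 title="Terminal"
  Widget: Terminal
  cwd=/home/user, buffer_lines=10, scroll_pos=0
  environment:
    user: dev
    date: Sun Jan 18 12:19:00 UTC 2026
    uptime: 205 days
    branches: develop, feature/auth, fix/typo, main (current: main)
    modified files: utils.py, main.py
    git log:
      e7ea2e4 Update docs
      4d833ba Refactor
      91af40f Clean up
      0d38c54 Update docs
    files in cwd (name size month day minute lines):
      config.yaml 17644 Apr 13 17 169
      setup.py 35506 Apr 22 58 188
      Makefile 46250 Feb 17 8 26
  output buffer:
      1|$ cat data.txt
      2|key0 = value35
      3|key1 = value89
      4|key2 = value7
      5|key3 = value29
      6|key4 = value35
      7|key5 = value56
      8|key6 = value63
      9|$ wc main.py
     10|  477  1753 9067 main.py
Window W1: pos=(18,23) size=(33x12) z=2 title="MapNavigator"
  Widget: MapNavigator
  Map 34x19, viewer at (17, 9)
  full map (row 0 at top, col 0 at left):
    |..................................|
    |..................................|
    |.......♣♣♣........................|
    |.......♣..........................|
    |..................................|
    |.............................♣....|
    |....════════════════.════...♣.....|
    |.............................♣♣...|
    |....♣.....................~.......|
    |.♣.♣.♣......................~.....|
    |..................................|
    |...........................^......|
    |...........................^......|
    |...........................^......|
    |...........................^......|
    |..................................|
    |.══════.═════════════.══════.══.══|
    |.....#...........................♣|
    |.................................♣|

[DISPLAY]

ey0 = value35                       ┃           
ey1 = value89                       ┃           
ey2 = value7                        ┃           
ey3 = value29                       ┃           
ey4 = value35                       ┃           
ey5 = value56                       ┃           
ey6 = value63                       ┃           
 wc main.py                         ┃           
 477  1753┏━━━━━━━━━━━━━━━━━━━━━━━━━━━━━━━┓     
 █        ┃ MapNavigator                  ┃     
━━━━━━━━━━┠───────────────────────────────┨     
          ┃...........................♣...┃     
          ┃..════════════════.════...♣....┃     
          ┃...........................♣♣..┃     
          ┃..♣.....................~......┃     
          ┃.♣.♣...........@..........~....┃     
          ┃...............................┃     
          ┃.........................^.....┃     
          ┃.........................^.....┃     
          ┗━━━━━━━━━━━━━━━━━━━━━━━━━━━━━━━┛     
                                                
                                                
                                                
                                                


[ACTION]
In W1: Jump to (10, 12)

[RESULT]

ey0 = value35                       ┃           
ey1 = value89                       ┃           
ey2 = value7                        ┃           
ey3 = value29                       ┃           
ey4 = value35                       ┃           
ey5 = value56                       ┃           
ey6 = value63                       ┃           
 wc main.py                         ┃           
 477  1753┏━━━━━━━━━━━━━━━━━━━━━━━━━━━━━━━┓     
 █        ┃ MapNavigator                  ┃     
━━━━━━━━━━┠───────────────────────────────┨     
          ┃     ....♣.....................┃     
          ┃     .♣.♣.♣....................┃     
          ┃     ..........................┃     
          ┃     ..........................┃     
          ┃     ..........@...............┃     
          ┃     ..........................┃     
          ┃     ..........................┃     
          ┃     ..........................┃     
          ┗━━━━━━━━━━━━━━━━━━━━━━━━━━━━━━━┛     
                                                
                                                
                                                
                                                


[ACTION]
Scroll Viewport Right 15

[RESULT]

value35                       ┃                 
value89                       ┃                 
value7                        ┃                 
value29                       ┃                 
value35                       ┃                 
value56                       ┃                 
value63                       ┃                 
in.py                         ┃                 
1753┏━━━━━━━━━━━━━━━━━━━━━━━━━━━━━━━┓           
    ┃ MapNavigator                  ┃           
━━━━┠───────────────────────────────┨           
    ┃     ....♣.....................┃           
    ┃     .♣.♣.♣....................┃           
    ┃     ..........................┃           
    ┃     ..........................┃           
    ┃     ..........@...............┃           
    ┃     ..........................┃           
    ┃     ..........................┃           
    ┃     ..........................┃           
    ┗━━━━━━━━━━━━━━━━━━━━━━━━━━━━━━━┛           
                                                
                                                
                                                
                                                


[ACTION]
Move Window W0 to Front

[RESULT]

value35                       ┃                 
value89                       ┃                 
value7                        ┃                 
value29                       ┃                 
value35                       ┃                 
value56                       ┃                 
value63                       ┃                 
in.py                         ┃                 
1753 9067 main.py             ┃━━━━━┓           
                              ┃     ┃           
━━━━━━━━━━━━━━━━━━━━━━━━━━━━━━┛─────┨           
    ┃     ....♣.....................┃           
    ┃     .♣.♣.♣....................┃           
    ┃     ..........................┃           
    ┃     ..........................┃           
    ┃     ..........@...............┃           
    ┃     ..........................┃           
    ┃     ..........................┃           
    ┃     ..........................┃           
    ┗━━━━━━━━━━━━━━━━━━━━━━━━━━━━━━━┛           
                                                
                                                
                                                
                                                


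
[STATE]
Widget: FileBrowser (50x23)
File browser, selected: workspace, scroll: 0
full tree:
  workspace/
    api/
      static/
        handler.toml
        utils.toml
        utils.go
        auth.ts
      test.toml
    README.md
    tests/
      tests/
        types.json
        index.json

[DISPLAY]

> [-] workspace/                                  
    [+] api/                                      
    README.md                                     
    [+] tests/                                    
                                                  
                                                  
                                                  
                                                  
                                                  
                                                  
                                                  
                                                  
                                                  
                                                  
                                                  
                                                  
                                                  
                                                  
                                                  
                                                  
                                                  
                                                  
                                                  


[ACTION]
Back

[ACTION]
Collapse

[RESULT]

> [+] workspace/                                  
                                                  
                                                  
                                                  
                                                  
                                                  
                                                  
                                                  
                                                  
                                                  
                                                  
                                                  
                                                  
                                                  
                                                  
                                                  
                                                  
                                                  
                                                  
                                                  
                                                  
                                                  
                                                  


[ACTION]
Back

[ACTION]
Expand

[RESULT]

> [-] workspace/                                  
    [+] api/                                      
    README.md                                     
    [+] tests/                                    
                                                  
                                                  
                                                  
                                                  
                                                  
                                                  
                                                  
                                                  
                                                  
                                                  
                                                  
                                                  
                                                  
                                                  
                                                  
                                                  
                                                  
                                                  
                                                  


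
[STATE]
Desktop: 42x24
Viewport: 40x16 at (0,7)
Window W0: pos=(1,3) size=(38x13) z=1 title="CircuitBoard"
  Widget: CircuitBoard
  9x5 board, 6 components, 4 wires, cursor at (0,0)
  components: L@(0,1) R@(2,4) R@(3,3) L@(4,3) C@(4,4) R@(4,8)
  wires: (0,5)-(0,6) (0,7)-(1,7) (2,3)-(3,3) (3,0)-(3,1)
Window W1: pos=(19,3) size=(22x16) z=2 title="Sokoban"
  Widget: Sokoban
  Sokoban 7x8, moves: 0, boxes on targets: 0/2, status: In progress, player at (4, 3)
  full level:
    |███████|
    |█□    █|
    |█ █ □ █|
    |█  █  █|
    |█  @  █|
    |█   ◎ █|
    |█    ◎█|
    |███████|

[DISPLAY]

 ┃0  [.]  L        ┃█□    █             
 ┃                 ┃█ █ □ █             
 ┃1                ┃█  █  █             
 ┃                 ┃█  @  █             
 ┃2               ·┃█   ◎ █             
 ┃                │┃█    ◎█             
 ┃3   · ─ ·       R┃███████             
 ┃                 ┃Moves: 0  0/2       
 ┗━━━━━━━━━━━━━━━━━┃                    
                   ┃                    
                   ┃                    
                   ┗━━━━━━━━━━━━━━━━━━━━
                                        
                                        
                                        
                                        


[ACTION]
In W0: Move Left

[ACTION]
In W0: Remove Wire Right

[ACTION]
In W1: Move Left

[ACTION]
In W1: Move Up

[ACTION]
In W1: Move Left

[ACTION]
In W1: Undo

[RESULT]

 ┃0  [.]  L        ┃█□    █             
 ┃                 ┃█ █ □ █             
 ┃1                ┃█ @█  █             
 ┃                 ┃█     █             
 ┃2               ·┃█   ◎ █             
 ┃                │┃█    ◎█             
 ┃3   · ─ ·       R┃███████             
 ┃                 ┃Moves: 2  0/2       
 ┗━━━━━━━━━━━━━━━━━┃                    
                   ┃                    
                   ┃                    
                   ┗━━━━━━━━━━━━━━━━━━━━
                                        
                                        
                                        
                                        


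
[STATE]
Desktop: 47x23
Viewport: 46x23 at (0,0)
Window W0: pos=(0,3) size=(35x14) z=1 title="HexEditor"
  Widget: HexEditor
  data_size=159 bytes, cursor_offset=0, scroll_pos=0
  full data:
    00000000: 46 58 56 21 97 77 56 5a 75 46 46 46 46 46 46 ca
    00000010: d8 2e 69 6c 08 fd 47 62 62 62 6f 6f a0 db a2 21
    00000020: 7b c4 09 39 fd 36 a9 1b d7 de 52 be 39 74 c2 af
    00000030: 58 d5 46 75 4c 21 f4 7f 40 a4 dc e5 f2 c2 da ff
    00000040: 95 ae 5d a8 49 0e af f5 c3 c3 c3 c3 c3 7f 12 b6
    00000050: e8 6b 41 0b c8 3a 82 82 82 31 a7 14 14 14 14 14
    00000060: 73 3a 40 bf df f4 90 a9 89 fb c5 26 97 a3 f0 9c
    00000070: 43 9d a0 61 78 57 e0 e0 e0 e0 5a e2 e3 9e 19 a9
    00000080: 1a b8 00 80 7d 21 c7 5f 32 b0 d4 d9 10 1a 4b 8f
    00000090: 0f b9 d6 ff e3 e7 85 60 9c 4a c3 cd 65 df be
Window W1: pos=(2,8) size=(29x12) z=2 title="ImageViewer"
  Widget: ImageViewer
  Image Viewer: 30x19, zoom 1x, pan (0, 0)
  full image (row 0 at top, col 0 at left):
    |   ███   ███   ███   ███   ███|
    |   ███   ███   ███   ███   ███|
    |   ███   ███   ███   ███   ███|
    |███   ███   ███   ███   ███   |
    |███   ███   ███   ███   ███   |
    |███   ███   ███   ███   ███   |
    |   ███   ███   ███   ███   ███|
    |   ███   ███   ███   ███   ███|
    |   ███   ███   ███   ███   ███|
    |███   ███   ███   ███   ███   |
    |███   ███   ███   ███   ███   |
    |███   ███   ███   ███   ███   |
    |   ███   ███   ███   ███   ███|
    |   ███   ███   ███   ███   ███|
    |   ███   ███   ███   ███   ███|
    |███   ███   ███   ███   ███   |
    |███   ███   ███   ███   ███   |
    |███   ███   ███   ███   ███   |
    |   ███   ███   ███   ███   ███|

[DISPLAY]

                                              
                                              
                                              
┏━━━━━━━━━━━━━━━━━━━━━━━━━━━━━━━━━┓           
┃ HexEditor                       ┃           
┠─────────────────────────────────┨           
┃00000000  46 58 56 21 97 77 56 5a┃           
┃00000010  d8 2e 69 6c 08 fd 47 62┃           
┃0┏━━━━━━━━━━━━━━━━━━━━━━━━━━━┓ 1b┃           
┃0┃ ImageViewer               ┃ 7f┃           
┃0┠───────────────────────────┨ f5┃           
┃0┃   ███   ███   ███   ███   ┃ 82┃           
┃0┃   ███   ███   ███   ███   ┃ a9┃           
┃0┃   ███   ███   ███   ███   ┃ e0┃           
┃0┃███   ███   ███   ███   ███┃ 5f┃           
┃0┃███   ███   ███   ███   ███┃ 60┃           
┗━┃███   ███   ███   ███   ███┃━━━┛           
  ┃   ███   ███   ███   ███   ┃               
  ┃   ███   ███   ███   ███   ┃               
  ┗━━━━━━━━━━━━━━━━━━━━━━━━━━━┛               
                                              
                                              
                                              


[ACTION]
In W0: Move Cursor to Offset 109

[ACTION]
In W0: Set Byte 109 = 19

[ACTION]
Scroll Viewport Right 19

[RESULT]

                                              
                                              
                                              
━━━━━━━━━━━━━━━━━━━━━━━━━━━━━━━━━┓            
 HexEditor                       ┃            
─────────────────────────────────┨            
00000000  46 58 56 21 97 77 56 5a┃            
00000010  d8 2e 69 6c 08 fd 47 62┃            
0┏━━━━━━━━━━━━━━━━━━━━━━━━━━━┓ 1b┃            
0┃ ImageViewer               ┃ 7f┃            
0┠───────────────────────────┨ f5┃            
0┃   ███   ███   ███   ███   ┃ 82┃            
0┃   ███   ███   ███   ███   ┃ a9┃            
0┃   ███   ███   ███   ███   ┃ e0┃            
0┃███   ███   ███   ███   ███┃ 5f┃            
0┃███   ███   ███   ███   ███┃ 60┃            
━┃███   ███   ███   ███   ███┃━━━┛            
 ┃   ███   ███   ███   ███   ┃                
 ┃   ███   ███   ███   ███   ┃                
 ┗━━━━━━━━━━━━━━━━━━━━━━━━━━━┛                
                                              
                                              
                                              


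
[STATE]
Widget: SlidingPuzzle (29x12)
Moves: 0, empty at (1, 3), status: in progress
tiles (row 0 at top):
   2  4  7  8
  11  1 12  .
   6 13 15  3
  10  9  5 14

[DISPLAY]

┌────┬────┬────┬────┐        
│  2 │  4 │  7 │  8 │        
├────┼────┼────┼────┤        
│ 11 │  1 │ 12 │    │        
├────┼────┼────┼────┤        
│  6 │ 13 │ 15 │  3 │        
├────┼────┼────┼────┤        
│ 10 │  9 │  5 │ 14 │        
└────┴────┴────┴────┘        
Moves: 0                     
                             
                             


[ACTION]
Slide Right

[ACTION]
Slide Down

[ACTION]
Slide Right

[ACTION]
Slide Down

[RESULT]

┌────┬────┬────┬────┐        
│  2 │    │  4 │  8 │        
├────┼────┼────┼────┤        
│ 11 │  1 │  7 │ 12 │        
├────┼────┼────┼────┤        
│  6 │ 13 │ 15 │  3 │        
├────┼────┼────┼────┤        
│ 10 │  9 │  5 │ 14 │        
└────┴────┴────┴────┘        
Moves: 3                     
                             
                             


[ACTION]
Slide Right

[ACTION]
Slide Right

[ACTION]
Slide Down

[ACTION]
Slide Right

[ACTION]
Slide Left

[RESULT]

┌────┬────┬────┬────┐        
│  2 │    │  4 │  8 │        
├────┼────┼────┼────┤        
│ 11 │  1 │  7 │ 12 │        
├────┼────┼────┼────┤        
│  6 │ 13 │ 15 │  3 │        
├────┼────┼────┼────┤        
│ 10 │  9 │  5 │ 14 │        
└────┴────┴────┴────┘        
Moves: 5                     
                             
                             


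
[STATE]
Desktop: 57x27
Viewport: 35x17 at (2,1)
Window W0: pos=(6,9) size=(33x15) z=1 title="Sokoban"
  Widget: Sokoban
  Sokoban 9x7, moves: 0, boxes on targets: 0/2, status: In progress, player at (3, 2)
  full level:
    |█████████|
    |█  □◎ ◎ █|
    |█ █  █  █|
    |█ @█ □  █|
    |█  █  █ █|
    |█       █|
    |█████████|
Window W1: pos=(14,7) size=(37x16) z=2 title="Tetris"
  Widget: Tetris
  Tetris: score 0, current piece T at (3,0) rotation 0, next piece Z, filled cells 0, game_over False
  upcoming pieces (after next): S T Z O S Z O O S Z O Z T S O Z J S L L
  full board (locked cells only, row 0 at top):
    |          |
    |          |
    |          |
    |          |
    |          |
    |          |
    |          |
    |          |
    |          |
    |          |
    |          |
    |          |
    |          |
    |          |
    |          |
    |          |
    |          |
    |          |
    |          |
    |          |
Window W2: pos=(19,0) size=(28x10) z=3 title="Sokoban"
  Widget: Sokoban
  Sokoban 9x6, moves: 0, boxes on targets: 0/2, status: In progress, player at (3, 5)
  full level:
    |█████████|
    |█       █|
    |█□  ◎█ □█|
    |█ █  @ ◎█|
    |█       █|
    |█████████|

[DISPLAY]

                 ┃ Sokoban         
                 ┠─────────────────
                 ┃█████████        
                 ┃█       █        
                 ┃█□  ◎█ □█        
                 ┃█ █  @ ◎█        
            ┏━━━━┃█       █        
            ┃ Tet┃█████████        
    ┏━━━━━━━┠────┗━━━━━━━━━━━━━━━━━
    ┃ Sokoba┃          │Next:      
    ┠───────┃          │▓▓         
    ┃███████┃          │ ▓▓        
    ┃█  □◎ ◎┃          │           
    ┃█ █  █ ┃          │           
    ┃█ @█ □ ┃          │           
    ┃█  █  █┃          │Score:     
    ┃█      ┃          │0          


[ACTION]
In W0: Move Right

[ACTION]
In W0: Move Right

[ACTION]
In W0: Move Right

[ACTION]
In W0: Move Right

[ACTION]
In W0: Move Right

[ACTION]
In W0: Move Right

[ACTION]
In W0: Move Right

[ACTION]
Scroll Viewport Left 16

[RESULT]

                   ┃ Sokoban       
                   ┠───────────────
                   ┃█████████      
                   ┃█       █      
                   ┃█□  ◎█ □█      
                   ┃█ █  @ ◎█      
              ┏━━━━┃█       █      
              ┃ Tet┃█████████      
      ┏━━━━━━━┠────┗━━━━━━━━━━━━━━━
      ┃ Sokoba┃          │Next:    
      ┠───────┃          │▓▓       
      ┃███████┃          │ ▓▓      
      ┃█  □◎ ◎┃          │         
      ┃█ █  █ ┃          │         
      ┃█ @█ □ ┃          │         
      ┃█  █  █┃          │Score:   
      ┃█      ┃          │0        
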